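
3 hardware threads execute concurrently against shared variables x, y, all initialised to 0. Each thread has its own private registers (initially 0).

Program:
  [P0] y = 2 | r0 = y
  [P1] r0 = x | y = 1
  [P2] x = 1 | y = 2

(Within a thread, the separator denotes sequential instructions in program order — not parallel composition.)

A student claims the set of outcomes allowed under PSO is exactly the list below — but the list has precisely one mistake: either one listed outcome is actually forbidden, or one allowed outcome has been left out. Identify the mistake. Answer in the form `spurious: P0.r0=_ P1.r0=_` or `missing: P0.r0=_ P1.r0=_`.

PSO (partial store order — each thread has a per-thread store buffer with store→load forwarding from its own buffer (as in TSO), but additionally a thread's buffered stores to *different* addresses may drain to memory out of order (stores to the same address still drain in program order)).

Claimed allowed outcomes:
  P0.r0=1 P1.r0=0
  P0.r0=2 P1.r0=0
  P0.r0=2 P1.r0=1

outcome vector order: (P0.r0,P1.r0)
PSO: 4 outcomes — {1/0; 1/1; 2/0; 2/1}
PSO∖claimed = {1/1}

missing: P0.r0=1 P1.r0=1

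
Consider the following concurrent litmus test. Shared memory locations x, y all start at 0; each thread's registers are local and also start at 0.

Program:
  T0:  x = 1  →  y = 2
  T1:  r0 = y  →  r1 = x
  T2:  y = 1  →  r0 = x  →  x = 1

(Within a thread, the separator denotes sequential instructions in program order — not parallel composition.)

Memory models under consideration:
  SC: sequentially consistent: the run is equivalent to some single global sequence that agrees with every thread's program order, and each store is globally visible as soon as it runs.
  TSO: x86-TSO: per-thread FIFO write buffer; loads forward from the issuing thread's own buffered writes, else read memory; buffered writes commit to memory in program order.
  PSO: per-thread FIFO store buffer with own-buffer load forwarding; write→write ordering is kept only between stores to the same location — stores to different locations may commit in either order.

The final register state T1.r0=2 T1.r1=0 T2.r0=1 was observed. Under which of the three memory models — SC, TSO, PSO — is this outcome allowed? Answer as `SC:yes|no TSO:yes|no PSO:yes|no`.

outcome vector order: (T1.r0,T1.r1,T2.r0)
[SC] allowed = {(0,0,0); (0,0,1); (0,1,0); (0,1,1); (1,0,0); (1,0,1); (1,1,0); (1,1,1); (2,1,0); (2,1,1)}
[TSO] allowed = {(0,0,0); (0,0,1); (0,1,0); (0,1,1); (1,0,0); (1,0,1); (1,1,0); (1,1,1); (2,1,0); (2,1,1)}
[PSO] allowed = {(0,0,0); (0,0,1); (0,1,0); (0,1,1); (1,0,0); (1,0,1); (1,1,0); (1,1,1); (2,0,0); (2,0,1); (2,1,0); (2,1,1)}
target (2,0,1) ∈ {PSO}

SC:no TSO:no PSO:yes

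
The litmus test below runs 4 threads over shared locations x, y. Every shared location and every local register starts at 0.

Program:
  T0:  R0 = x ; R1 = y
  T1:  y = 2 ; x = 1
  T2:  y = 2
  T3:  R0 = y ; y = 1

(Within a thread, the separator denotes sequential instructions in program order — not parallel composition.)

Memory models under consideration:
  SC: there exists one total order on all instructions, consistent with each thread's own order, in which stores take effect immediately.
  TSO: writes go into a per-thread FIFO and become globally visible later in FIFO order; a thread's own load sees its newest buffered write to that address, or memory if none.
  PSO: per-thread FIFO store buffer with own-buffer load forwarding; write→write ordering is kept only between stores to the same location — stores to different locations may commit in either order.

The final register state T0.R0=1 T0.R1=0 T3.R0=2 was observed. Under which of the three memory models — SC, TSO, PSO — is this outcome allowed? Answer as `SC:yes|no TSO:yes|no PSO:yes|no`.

SC:no TSO:no PSO:yes

outcome vector order: (T0.R0,T0.R1,T3.R0)
SC: 10 outcomes — {(0,0,0) (0,0,2) (0,1,0) (0,1,2) (0,2,0) (0,2,2) (1,1,0) (1,1,2) (1,2,0) (1,2,2)}
TSO: 10 outcomes — {(0,0,0) (0,0,2) (0,1,0) (0,1,2) (0,2,0) (0,2,2) (1,1,0) (1,1,2) (1,2,0) (1,2,2)}
PSO: 12 outcomes — {(0,0,0) (0,0,2) (0,1,0) (0,1,2) (0,2,0) (0,2,2) (1,0,0) (1,0,2) (1,1,0) (1,1,2) (1,2,0) (1,2,2)}
target (1,0,2) ∈ {PSO}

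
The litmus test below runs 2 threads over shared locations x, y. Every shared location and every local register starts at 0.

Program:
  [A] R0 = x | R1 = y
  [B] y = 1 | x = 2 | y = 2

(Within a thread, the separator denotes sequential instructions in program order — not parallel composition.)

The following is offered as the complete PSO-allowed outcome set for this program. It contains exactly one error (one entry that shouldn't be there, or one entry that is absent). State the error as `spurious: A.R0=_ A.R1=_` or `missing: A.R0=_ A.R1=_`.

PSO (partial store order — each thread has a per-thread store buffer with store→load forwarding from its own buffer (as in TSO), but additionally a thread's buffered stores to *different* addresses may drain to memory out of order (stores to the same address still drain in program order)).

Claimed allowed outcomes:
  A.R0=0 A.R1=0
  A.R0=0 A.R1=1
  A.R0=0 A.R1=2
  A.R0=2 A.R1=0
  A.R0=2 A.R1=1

missing: A.R0=2 A.R1=2

outcome vector order: (A.R0,A.R1)
PSO (6): 00; 01; 02; 20; 21; 22
PSO∖claimed = {22}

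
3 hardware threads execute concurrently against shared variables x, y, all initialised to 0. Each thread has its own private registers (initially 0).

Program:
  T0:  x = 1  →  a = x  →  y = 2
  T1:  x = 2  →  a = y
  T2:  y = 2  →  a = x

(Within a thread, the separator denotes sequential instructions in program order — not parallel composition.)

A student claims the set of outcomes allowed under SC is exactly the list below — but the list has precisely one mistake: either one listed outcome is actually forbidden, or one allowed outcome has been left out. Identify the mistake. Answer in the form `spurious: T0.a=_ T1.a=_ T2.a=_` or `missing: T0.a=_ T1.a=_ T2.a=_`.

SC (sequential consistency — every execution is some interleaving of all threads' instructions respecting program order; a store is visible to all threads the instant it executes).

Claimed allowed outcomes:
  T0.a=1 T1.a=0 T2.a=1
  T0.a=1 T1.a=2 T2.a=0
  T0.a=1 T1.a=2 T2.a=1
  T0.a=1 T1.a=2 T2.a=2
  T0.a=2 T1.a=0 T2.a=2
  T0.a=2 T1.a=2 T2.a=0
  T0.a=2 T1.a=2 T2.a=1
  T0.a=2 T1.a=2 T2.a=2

outcome vector order: (T0.a,T1.a,T2.a)
under SC → (1,0,1) (1,0,2) (1,2,0) (1,2,1) (1,2,2) (2,0,2) (2,2,0) (2,2,1) (2,2,2)
SC∖claimed = {(1,0,2)}

missing: T0.a=1 T1.a=0 T2.a=2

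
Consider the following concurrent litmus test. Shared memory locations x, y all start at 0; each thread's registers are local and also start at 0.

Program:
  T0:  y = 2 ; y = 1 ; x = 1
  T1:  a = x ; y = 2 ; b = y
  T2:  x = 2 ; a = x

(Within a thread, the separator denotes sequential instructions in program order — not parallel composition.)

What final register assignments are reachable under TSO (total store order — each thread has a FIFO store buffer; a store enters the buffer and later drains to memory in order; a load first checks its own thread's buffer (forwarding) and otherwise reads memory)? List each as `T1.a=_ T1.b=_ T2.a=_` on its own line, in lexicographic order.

T1.a=0 T1.b=1 T2.a=1
T1.a=0 T1.b=1 T2.a=2
T1.a=0 T1.b=2 T2.a=1
T1.a=0 T1.b=2 T2.a=2
T1.a=1 T1.b=2 T2.a=1
T1.a=1 T1.b=2 T2.a=2
T1.a=2 T1.b=1 T2.a=1
T1.a=2 T1.b=1 T2.a=2
T1.a=2 T1.b=2 T2.a=1
T1.a=2 T1.b=2 T2.a=2

outcome vector order: (T1.a,T1.b,T2.a)
|TSO outcomes| = 10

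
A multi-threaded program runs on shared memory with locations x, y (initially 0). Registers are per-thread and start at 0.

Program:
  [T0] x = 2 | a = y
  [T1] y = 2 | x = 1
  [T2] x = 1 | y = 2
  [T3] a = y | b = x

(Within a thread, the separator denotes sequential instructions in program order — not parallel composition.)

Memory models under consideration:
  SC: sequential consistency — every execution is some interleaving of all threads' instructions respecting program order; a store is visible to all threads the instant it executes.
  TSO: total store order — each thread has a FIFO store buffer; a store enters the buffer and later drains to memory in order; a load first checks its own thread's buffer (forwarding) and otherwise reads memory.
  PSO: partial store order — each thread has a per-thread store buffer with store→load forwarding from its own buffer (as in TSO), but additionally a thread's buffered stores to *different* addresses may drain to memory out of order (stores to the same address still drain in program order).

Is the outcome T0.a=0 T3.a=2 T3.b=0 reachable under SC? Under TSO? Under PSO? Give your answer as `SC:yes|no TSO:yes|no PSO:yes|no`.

SC:no TSO:yes PSO:yes

outcome vector order: (T0.a,T3.a,T3.b)
[SC] allowed = {<0 0 0> <0 0 1> <0 0 2> <0 2 1> <0 2 2> <2 0 0> <2 0 1> <2 0 2> <2 2 0> <2 2 1> <2 2 2>}
[TSO] allowed = {<0 0 0> <0 0 1> <0 0 2> <0 2 0> <0 2 1> <0 2 2> <2 0 0> <2 0 1> <2 0 2> <2 2 0> <2 2 1> <2 2 2>}
[PSO] allowed = {<0 0 0> <0 0 1> <0 0 2> <0 2 0> <0 2 1> <0 2 2> <2 0 0> <2 0 1> <2 0 2> <2 2 0> <2 2 1> <2 2 2>}
target <0 2 0> ∈ {TSO,PSO}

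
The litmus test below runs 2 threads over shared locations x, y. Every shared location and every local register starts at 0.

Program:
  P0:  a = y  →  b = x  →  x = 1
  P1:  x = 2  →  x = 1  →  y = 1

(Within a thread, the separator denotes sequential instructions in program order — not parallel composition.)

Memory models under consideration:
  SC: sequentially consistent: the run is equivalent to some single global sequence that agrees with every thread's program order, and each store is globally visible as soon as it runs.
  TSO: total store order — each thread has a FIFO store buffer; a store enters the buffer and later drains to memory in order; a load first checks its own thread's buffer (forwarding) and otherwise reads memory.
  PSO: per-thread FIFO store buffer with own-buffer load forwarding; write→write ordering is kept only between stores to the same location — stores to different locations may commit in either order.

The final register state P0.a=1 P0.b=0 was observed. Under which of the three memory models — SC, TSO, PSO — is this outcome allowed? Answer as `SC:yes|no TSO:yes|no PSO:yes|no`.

outcome vector order: (P0.a,P0.b)
SC: 4 outcomes — {00, 01, 02, 11}
TSO: 4 outcomes — {00, 01, 02, 11}
PSO: 6 outcomes — {00, 01, 02, 10, 11, 12}
target 10 ∈ {PSO}

SC:no TSO:no PSO:yes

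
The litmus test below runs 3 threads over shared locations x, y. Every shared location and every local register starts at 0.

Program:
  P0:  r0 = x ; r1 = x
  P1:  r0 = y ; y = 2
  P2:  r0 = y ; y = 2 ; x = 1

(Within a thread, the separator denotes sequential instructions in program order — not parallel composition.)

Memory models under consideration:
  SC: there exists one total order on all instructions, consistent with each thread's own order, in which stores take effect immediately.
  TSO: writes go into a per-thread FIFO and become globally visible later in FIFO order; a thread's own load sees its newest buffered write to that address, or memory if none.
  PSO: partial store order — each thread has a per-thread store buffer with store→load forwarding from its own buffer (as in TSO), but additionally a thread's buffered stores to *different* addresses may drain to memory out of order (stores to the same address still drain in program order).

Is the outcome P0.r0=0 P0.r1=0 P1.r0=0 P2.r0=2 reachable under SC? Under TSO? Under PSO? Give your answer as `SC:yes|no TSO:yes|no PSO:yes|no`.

SC:yes TSO:yes PSO:yes

outcome vector order: (P0.r0,P0.r1,P1.r0,P2.r0)
under SC → 0000; 0002; 0020; 0100; 0102; 0120; 1100; 1102; 1120
under TSO → 0000; 0002; 0020; 0100; 0102; 0120; 1100; 1102; 1120
under PSO → 0000; 0002; 0020; 0100; 0102; 0120; 1100; 1102; 1120
target 0002 ∈ {SC,TSO,PSO}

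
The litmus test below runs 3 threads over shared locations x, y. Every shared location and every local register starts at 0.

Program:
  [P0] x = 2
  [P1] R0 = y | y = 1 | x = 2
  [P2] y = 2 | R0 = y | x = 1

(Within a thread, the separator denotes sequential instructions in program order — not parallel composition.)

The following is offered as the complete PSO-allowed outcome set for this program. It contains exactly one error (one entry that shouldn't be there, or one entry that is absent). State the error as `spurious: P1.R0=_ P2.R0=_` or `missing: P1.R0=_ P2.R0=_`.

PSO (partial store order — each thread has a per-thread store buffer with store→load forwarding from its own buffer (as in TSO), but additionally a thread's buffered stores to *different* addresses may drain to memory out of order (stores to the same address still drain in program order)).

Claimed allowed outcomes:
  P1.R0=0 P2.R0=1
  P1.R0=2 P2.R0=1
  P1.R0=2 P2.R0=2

outcome vector order: (P1.R0,P2.R0)
PSO (4): 01, 02, 21, 22
PSO∖claimed = {02}

missing: P1.R0=0 P2.R0=2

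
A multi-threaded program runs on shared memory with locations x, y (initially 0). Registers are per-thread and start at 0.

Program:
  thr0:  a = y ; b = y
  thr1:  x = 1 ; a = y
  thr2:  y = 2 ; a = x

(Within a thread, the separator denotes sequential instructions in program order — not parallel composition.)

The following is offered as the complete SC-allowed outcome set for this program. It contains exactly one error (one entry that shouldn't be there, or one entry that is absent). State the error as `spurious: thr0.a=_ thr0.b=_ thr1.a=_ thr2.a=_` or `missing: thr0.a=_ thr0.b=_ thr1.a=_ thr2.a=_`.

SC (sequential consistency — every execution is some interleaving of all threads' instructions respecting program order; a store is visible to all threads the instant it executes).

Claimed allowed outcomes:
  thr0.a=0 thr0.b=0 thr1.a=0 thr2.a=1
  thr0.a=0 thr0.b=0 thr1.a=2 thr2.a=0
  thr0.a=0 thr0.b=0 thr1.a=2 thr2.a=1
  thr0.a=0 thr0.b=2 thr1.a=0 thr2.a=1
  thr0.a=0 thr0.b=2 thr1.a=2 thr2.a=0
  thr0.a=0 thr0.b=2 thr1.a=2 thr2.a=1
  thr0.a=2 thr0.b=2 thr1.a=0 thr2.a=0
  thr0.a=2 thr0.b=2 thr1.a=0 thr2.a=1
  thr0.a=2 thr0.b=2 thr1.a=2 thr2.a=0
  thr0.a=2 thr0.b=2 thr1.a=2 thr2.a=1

spurious: thr0.a=2 thr0.b=2 thr1.a=0 thr2.a=0

outcome vector order: (thr0.a,thr0.b,thr1.a,thr2.a)
under SC → 0/0/0/1; 0/0/2/0; 0/0/2/1; 0/2/0/1; 0/2/2/0; 0/2/2/1; 2/2/0/1; 2/2/2/0; 2/2/2/1
claimed∖SC = {2/2/0/0}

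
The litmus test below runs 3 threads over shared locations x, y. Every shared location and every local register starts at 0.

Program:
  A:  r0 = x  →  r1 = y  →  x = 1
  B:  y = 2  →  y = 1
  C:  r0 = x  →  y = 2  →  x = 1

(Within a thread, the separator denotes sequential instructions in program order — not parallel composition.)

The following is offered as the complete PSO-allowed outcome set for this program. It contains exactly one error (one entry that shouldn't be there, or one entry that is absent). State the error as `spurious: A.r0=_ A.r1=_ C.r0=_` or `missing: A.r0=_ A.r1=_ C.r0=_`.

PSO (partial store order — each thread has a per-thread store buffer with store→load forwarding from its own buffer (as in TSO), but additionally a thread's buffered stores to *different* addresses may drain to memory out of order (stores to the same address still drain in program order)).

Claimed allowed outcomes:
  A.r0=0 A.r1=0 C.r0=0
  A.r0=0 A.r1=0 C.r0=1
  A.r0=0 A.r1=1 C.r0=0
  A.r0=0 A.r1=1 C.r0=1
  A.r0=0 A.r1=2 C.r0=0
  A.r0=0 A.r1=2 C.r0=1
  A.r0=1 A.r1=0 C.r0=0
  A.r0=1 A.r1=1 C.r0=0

missing: A.r0=1 A.r1=2 C.r0=0

outcome vector order: (A.r0,A.r1,C.r0)
under PSO → (0,0,0), (0,0,1), (0,1,0), (0,1,1), (0,2,0), (0,2,1), (1,0,0), (1,1,0), (1,2,0)
PSO∖claimed = {(1,2,0)}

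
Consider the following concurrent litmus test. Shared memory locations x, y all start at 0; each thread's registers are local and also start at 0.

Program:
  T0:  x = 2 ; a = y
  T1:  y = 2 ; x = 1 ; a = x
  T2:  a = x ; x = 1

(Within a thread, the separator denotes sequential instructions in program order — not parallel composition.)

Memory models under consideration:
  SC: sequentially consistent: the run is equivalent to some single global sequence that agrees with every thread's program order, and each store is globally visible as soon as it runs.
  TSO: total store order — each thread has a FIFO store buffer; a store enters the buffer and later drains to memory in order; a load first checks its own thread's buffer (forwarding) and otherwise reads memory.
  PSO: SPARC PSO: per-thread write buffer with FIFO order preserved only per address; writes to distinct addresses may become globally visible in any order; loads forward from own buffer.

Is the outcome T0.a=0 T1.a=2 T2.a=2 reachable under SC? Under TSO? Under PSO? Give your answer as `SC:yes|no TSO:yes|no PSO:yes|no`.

SC:no TSO:yes PSO:yes

outcome vector order: (T0.a,T1.a,T2.a)
under SC → <0 1 0> <0 1 1> <0 1 2> <2 1 0> <2 1 1> <2 1 2> <2 2 0> <2 2 1> <2 2 2>
under TSO → <0 1 0> <0 1 1> <0 1 2> <0 2 0> <0 2 1> <0 2 2> <2 1 0> <2 1 1> <2 1 2> <2 2 0> <2 2 1> <2 2 2>
under PSO → <0 1 0> <0 1 1> <0 1 2> <0 2 0> <0 2 1> <0 2 2> <2 1 0> <2 1 1> <2 1 2> <2 2 0> <2 2 1> <2 2 2>
target <0 2 2> ∈ {TSO,PSO}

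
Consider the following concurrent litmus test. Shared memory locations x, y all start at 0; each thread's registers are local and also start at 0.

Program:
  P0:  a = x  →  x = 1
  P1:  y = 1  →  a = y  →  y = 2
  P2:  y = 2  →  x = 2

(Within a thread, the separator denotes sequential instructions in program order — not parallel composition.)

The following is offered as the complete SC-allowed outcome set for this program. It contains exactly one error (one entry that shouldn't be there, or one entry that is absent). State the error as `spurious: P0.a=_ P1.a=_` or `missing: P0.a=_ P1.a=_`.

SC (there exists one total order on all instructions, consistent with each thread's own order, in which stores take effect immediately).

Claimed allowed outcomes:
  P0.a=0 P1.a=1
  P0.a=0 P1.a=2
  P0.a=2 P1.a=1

missing: P0.a=2 P1.a=2

outcome vector order: (P0.a,P1.a)
under SC → 01; 02; 21; 22
SC∖claimed = {22}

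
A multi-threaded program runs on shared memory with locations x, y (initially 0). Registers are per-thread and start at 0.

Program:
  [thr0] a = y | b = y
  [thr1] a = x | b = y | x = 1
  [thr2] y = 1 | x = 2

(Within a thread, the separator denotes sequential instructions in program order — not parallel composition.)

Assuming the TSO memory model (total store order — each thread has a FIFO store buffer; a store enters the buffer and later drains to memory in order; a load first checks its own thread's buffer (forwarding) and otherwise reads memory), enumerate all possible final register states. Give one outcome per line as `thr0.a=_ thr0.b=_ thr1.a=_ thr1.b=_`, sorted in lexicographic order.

outcome vector order: (thr0.a,thr0.b,thr1.a,thr1.b)
|TSO outcomes| = 9

thr0.a=0 thr0.b=0 thr1.a=0 thr1.b=0
thr0.a=0 thr0.b=0 thr1.a=0 thr1.b=1
thr0.a=0 thr0.b=0 thr1.a=2 thr1.b=1
thr0.a=0 thr0.b=1 thr1.a=0 thr1.b=0
thr0.a=0 thr0.b=1 thr1.a=0 thr1.b=1
thr0.a=0 thr0.b=1 thr1.a=2 thr1.b=1
thr0.a=1 thr0.b=1 thr1.a=0 thr1.b=0
thr0.a=1 thr0.b=1 thr1.a=0 thr1.b=1
thr0.a=1 thr0.b=1 thr1.a=2 thr1.b=1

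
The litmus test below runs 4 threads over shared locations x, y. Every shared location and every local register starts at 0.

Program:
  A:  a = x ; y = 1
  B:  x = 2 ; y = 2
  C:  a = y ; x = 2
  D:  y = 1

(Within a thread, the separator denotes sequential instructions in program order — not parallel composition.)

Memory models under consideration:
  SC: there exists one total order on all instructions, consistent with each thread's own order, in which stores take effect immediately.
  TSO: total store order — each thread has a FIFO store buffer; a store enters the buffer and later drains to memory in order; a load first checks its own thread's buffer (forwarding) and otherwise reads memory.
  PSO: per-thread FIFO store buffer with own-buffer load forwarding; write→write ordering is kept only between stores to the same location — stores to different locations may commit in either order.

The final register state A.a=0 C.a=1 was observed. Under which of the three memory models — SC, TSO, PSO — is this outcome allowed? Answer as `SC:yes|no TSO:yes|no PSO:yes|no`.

outcome vector order: (A.a,C.a)
SC: 6 outcomes — {0/0; 0/1; 0/2; 2/0; 2/1; 2/2}
TSO: 6 outcomes — {0/0; 0/1; 0/2; 2/0; 2/1; 2/2}
PSO: 6 outcomes — {0/0; 0/1; 0/2; 2/0; 2/1; 2/2}
target 0/1 ∈ {SC,TSO,PSO}

SC:yes TSO:yes PSO:yes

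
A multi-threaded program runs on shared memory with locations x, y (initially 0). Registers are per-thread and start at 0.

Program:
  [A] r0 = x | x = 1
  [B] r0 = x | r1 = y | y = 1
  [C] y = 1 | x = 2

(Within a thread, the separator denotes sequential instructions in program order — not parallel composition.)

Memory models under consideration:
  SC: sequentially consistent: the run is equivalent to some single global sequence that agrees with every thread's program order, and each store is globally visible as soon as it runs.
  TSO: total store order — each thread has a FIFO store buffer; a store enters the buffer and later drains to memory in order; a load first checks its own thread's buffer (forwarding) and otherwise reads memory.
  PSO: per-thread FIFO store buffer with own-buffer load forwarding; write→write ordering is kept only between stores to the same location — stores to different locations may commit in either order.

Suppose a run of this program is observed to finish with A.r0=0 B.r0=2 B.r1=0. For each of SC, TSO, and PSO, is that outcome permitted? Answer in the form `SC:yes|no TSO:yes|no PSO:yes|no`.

outcome vector order: (A.r0,B.r0,B.r1)
SC (9): <0 0 0>; <0 0 1>; <0 1 0>; <0 1 1>; <0 2 1>; <2 0 0>; <2 0 1>; <2 1 1>; <2 2 1>
TSO (9): <0 0 0>; <0 0 1>; <0 1 0>; <0 1 1>; <0 2 1>; <2 0 0>; <2 0 1>; <2 1 1>; <2 2 1>
PSO (12): <0 0 0>; <0 0 1>; <0 1 0>; <0 1 1>; <0 2 0>; <0 2 1>; <2 0 0>; <2 0 1>; <2 1 0>; <2 1 1>; <2 2 0>; <2 2 1>
target <0 2 0> ∈ {PSO}

SC:no TSO:no PSO:yes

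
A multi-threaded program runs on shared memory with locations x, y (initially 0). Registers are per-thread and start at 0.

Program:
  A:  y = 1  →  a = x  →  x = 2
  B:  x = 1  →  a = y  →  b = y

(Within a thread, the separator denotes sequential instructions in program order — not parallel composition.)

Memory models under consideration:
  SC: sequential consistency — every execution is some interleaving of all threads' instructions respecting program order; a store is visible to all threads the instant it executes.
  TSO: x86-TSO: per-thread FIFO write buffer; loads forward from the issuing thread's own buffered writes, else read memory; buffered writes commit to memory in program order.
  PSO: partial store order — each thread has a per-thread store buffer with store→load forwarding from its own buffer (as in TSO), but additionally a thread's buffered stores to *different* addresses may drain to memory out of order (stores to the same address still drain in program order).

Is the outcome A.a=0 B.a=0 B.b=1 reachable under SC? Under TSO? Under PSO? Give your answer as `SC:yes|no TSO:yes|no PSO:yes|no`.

outcome vector order: (A.a,B.a,B.b)
[SC] allowed = {0/1/1 1/0/0 1/0/1 1/1/1}
[TSO] allowed = {0/0/0 0/0/1 0/1/1 1/0/0 1/0/1 1/1/1}
[PSO] allowed = {0/0/0 0/0/1 0/1/1 1/0/0 1/0/1 1/1/1}
target 0/0/1 ∈ {TSO,PSO}

SC:no TSO:yes PSO:yes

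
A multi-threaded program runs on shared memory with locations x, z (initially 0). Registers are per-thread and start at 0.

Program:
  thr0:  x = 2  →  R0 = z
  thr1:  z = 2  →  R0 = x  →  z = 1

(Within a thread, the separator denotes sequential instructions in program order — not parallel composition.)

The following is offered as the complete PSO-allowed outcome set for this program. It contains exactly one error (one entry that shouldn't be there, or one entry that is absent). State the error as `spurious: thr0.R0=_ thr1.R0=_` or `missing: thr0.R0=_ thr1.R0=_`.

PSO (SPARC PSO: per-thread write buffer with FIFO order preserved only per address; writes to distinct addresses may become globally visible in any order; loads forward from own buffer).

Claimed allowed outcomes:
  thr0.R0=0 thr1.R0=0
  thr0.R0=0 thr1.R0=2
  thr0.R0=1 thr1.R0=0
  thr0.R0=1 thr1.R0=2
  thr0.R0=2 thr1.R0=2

outcome vector order: (thr0.R0,thr1.R0)
[PSO] allowed = {0/0 0/2 1/0 1/2 2/0 2/2}
PSO∖claimed = {2/0}

missing: thr0.R0=2 thr1.R0=0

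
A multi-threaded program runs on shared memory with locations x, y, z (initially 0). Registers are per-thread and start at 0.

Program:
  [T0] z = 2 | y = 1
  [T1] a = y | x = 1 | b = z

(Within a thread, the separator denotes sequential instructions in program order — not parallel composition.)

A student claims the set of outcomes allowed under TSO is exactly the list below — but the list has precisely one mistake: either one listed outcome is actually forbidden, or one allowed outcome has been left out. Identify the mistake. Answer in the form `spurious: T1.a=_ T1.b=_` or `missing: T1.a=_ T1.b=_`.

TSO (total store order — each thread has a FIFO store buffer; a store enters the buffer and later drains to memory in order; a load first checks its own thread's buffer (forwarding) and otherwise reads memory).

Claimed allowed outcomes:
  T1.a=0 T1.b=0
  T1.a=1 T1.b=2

outcome vector order: (T1.a,T1.b)
under TSO → 00; 02; 12
TSO∖claimed = {02}

missing: T1.a=0 T1.b=2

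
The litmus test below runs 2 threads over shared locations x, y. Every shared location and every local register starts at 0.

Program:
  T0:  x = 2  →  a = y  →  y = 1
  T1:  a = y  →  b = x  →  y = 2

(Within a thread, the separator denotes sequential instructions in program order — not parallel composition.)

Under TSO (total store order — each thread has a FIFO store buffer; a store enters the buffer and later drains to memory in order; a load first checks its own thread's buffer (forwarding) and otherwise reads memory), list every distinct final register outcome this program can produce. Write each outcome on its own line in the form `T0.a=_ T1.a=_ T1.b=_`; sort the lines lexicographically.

outcome vector order: (T0.a,T1.a,T1.b)
|TSO outcomes| = 5

T0.a=0 T1.a=0 T1.b=0
T0.a=0 T1.a=0 T1.b=2
T0.a=0 T1.a=1 T1.b=2
T0.a=2 T1.a=0 T1.b=0
T0.a=2 T1.a=0 T1.b=2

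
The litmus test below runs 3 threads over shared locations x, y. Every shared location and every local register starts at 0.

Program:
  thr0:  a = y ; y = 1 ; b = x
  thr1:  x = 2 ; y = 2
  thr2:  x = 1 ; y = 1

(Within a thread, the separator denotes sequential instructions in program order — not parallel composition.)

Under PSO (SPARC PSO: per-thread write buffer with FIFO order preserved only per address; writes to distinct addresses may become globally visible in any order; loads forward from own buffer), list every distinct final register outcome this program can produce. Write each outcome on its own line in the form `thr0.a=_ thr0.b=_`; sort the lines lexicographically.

thr0.a=0 thr0.b=0
thr0.a=0 thr0.b=1
thr0.a=0 thr0.b=2
thr0.a=1 thr0.b=0
thr0.a=1 thr0.b=1
thr0.a=1 thr0.b=2
thr0.a=2 thr0.b=0
thr0.a=2 thr0.b=1
thr0.a=2 thr0.b=2

outcome vector order: (thr0.a,thr0.b)
|PSO outcomes| = 9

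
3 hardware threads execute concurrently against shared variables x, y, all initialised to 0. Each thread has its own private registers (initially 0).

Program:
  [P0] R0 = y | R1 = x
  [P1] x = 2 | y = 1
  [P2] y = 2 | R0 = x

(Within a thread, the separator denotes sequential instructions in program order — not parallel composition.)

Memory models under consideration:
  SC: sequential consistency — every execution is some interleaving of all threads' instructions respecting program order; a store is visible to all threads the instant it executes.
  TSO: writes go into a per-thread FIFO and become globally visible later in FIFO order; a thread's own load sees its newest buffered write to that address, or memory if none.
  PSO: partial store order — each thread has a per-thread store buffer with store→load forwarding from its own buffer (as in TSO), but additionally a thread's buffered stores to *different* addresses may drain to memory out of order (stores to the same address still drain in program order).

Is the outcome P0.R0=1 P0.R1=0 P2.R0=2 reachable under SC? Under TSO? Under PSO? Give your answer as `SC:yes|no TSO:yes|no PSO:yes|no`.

SC:no TSO:no PSO:yes

outcome vector order: (P0.R0,P0.R1,P2.R0)
SC: 10 outcomes — {<0 0 0>, <0 0 2>, <0 2 0>, <0 2 2>, <1 2 0>, <1 2 2>, <2 0 0>, <2 0 2>, <2 2 0>, <2 2 2>}
TSO: 10 outcomes — {<0 0 0>, <0 0 2>, <0 2 0>, <0 2 2>, <1 2 0>, <1 2 2>, <2 0 0>, <2 0 2>, <2 2 0>, <2 2 2>}
PSO: 12 outcomes — {<0 0 0>, <0 0 2>, <0 2 0>, <0 2 2>, <1 0 0>, <1 0 2>, <1 2 0>, <1 2 2>, <2 0 0>, <2 0 2>, <2 2 0>, <2 2 2>}
target <1 0 2> ∈ {PSO}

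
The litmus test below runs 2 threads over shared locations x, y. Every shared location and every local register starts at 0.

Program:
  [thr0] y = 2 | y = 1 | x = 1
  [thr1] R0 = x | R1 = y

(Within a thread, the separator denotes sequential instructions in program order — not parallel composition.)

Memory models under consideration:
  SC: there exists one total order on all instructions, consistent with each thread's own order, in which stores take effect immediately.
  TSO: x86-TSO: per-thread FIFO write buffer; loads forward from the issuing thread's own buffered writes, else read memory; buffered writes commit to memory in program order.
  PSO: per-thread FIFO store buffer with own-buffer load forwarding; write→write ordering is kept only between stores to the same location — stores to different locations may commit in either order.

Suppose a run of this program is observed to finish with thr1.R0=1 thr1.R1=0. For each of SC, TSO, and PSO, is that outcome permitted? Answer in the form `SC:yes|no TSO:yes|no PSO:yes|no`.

SC:no TSO:no PSO:yes

outcome vector order: (thr1.R0,thr1.R1)
SC: 4 outcomes — {(0,0), (0,1), (0,2), (1,1)}
TSO: 4 outcomes — {(0,0), (0,1), (0,2), (1,1)}
PSO: 6 outcomes — {(0,0), (0,1), (0,2), (1,0), (1,1), (1,2)}
target (1,0) ∈ {PSO}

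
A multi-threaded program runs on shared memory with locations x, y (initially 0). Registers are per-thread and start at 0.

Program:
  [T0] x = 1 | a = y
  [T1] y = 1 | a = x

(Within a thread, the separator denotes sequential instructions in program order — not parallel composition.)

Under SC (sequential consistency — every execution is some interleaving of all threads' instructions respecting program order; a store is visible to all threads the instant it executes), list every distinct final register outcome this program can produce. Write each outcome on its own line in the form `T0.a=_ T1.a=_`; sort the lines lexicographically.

T0.a=0 T1.a=1
T0.a=1 T1.a=0
T0.a=1 T1.a=1

outcome vector order: (T0.a,T1.a)
|SC outcomes| = 3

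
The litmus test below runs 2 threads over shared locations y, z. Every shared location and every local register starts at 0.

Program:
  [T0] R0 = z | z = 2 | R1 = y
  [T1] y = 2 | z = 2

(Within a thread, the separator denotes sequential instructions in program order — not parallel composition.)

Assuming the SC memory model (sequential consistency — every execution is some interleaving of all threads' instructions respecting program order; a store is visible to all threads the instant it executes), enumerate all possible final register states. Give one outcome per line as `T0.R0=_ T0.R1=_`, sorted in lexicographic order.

outcome vector order: (T0.R0,T0.R1)
|SC outcomes| = 3

T0.R0=0 T0.R1=0
T0.R0=0 T0.R1=2
T0.R0=2 T0.R1=2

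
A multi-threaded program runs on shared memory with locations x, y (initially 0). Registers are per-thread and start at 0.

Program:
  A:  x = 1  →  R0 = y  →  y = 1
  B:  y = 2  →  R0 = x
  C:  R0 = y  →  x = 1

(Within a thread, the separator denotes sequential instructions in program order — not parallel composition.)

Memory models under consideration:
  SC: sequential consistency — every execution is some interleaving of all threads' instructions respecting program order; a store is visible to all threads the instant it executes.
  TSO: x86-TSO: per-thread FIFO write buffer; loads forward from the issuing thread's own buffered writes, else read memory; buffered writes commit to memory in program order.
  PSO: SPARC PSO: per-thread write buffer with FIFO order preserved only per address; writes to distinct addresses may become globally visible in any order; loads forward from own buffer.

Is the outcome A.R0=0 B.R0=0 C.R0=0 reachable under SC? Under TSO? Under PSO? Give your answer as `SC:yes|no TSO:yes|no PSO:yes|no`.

SC:no TSO:yes PSO:yes

outcome vector order: (A.R0,B.R0,C.R0)
[SC] allowed = {<0 1 0> <0 1 1> <0 1 2> <2 0 0> <2 0 1> <2 0 2> <2 1 0> <2 1 1> <2 1 2>}
[TSO] allowed = {<0 0 0> <0 0 1> <0 0 2> <0 1 0> <0 1 1> <0 1 2> <2 0 0> <2 0 1> <2 0 2> <2 1 0> <2 1 1> <2 1 2>}
[PSO] allowed = {<0 0 0> <0 0 1> <0 0 2> <0 1 0> <0 1 1> <0 1 2> <2 0 0> <2 0 1> <2 0 2> <2 1 0> <2 1 1> <2 1 2>}
target <0 0 0> ∈ {TSO,PSO}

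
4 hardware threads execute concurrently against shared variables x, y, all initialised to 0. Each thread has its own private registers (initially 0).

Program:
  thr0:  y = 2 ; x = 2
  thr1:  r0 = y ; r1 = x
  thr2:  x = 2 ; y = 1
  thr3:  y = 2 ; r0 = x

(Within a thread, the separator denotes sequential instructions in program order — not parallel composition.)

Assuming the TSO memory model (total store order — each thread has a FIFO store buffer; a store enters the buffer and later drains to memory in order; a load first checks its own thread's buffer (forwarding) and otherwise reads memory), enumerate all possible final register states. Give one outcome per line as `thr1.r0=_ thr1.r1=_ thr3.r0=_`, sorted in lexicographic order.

outcome vector order: (thr1.r0,thr1.r1,thr3.r0)
|TSO outcomes| = 10

thr1.r0=0 thr1.r1=0 thr3.r0=0
thr1.r0=0 thr1.r1=0 thr3.r0=2
thr1.r0=0 thr1.r1=2 thr3.r0=0
thr1.r0=0 thr1.r1=2 thr3.r0=2
thr1.r0=1 thr1.r1=2 thr3.r0=0
thr1.r0=1 thr1.r1=2 thr3.r0=2
thr1.r0=2 thr1.r1=0 thr3.r0=0
thr1.r0=2 thr1.r1=0 thr3.r0=2
thr1.r0=2 thr1.r1=2 thr3.r0=0
thr1.r0=2 thr1.r1=2 thr3.r0=2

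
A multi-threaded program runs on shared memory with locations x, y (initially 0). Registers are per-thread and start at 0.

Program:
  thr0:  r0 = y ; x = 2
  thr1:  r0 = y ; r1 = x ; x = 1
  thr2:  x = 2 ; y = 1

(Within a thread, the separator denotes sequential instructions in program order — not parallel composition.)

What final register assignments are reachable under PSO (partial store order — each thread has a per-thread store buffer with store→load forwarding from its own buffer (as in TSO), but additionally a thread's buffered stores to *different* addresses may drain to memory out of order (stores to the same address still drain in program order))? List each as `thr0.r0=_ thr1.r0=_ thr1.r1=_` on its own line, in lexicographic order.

thr0.r0=0 thr1.r0=0 thr1.r1=0
thr0.r0=0 thr1.r0=0 thr1.r1=2
thr0.r0=0 thr1.r0=1 thr1.r1=0
thr0.r0=0 thr1.r0=1 thr1.r1=2
thr0.r0=1 thr1.r0=0 thr1.r1=0
thr0.r0=1 thr1.r0=0 thr1.r1=2
thr0.r0=1 thr1.r0=1 thr1.r1=0
thr0.r0=1 thr1.r0=1 thr1.r1=2

outcome vector order: (thr0.r0,thr1.r0,thr1.r1)
|PSO outcomes| = 8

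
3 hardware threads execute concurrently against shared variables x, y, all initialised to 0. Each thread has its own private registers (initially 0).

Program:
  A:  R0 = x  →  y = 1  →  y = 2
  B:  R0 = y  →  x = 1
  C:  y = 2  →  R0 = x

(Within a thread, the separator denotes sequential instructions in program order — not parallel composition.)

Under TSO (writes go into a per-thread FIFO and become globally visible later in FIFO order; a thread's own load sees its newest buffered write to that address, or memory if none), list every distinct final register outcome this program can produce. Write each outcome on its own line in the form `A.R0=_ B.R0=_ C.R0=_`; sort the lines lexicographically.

outcome vector order: (A.R0,B.R0,C.R0)
|TSO outcomes| = 10

A.R0=0 B.R0=0 C.R0=0
A.R0=0 B.R0=0 C.R0=1
A.R0=0 B.R0=1 C.R0=0
A.R0=0 B.R0=1 C.R0=1
A.R0=0 B.R0=2 C.R0=0
A.R0=0 B.R0=2 C.R0=1
A.R0=1 B.R0=0 C.R0=0
A.R0=1 B.R0=0 C.R0=1
A.R0=1 B.R0=2 C.R0=0
A.R0=1 B.R0=2 C.R0=1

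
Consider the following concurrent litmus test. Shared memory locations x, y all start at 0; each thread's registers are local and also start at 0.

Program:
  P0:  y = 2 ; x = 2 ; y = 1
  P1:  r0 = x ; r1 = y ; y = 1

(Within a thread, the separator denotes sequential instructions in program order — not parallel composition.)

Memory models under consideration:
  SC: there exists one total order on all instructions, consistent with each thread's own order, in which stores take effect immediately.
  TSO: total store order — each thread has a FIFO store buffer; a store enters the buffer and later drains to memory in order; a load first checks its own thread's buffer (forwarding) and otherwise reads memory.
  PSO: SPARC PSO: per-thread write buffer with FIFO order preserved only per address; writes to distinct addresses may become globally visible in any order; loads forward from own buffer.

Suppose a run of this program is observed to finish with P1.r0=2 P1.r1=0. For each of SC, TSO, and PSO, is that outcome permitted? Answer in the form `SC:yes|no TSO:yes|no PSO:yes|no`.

outcome vector order: (P1.r0,P1.r1)
SC: 5 outcomes — {<0 0>; <0 1>; <0 2>; <2 1>; <2 2>}
TSO: 5 outcomes — {<0 0>; <0 1>; <0 2>; <2 1>; <2 2>}
PSO: 6 outcomes — {<0 0>; <0 1>; <0 2>; <2 0>; <2 1>; <2 2>}
target <2 0> ∈ {PSO}

SC:no TSO:no PSO:yes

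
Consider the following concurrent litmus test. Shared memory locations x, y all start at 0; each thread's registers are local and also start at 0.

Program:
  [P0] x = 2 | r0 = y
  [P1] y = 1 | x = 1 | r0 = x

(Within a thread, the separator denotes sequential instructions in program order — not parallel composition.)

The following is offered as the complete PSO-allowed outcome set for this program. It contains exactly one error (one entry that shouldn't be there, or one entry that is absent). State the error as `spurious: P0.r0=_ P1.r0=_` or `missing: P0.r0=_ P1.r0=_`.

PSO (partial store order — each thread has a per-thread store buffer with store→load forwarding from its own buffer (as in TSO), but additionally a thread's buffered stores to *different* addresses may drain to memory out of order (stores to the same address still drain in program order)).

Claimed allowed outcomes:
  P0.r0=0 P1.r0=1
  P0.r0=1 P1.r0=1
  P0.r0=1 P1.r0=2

missing: P0.r0=0 P1.r0=2

outcome vector order: (P0.r0,P1.r0)
[PSO] allowed = {01 02 11 12}
PSO∖claimed = {02}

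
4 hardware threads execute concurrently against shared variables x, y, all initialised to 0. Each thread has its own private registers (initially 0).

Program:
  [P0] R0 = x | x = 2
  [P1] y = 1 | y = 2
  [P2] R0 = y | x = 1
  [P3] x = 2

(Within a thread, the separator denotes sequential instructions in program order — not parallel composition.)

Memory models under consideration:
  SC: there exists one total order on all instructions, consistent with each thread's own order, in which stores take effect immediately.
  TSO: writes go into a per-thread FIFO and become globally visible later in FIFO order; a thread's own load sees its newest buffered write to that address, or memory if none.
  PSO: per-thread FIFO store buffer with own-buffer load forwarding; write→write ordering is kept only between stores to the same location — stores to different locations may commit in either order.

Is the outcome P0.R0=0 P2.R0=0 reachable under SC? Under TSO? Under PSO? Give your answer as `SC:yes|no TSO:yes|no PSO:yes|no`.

SC:yes TSO:yes PSO:yes

outcome vector order: (P0.R0,P2.R0)
SC: 9 outcomes — {0/0, 0/1, 0/2, 1/0, 1/1, 1/2, 2/0, 2/1, 2/2}
TSO: 9 outcomes — {0/0, 0/1, 0/2, 1/0, 1/1, 1/2, 2/0, 2/1, 2/2}
PSO: 9 outcomes — {0/0, 0/1, 0/2, 1/0, 1/1, 1/2, 2/0, 2/1, 2/2}
target 0/0 ∈ {SC,TSO,PSO}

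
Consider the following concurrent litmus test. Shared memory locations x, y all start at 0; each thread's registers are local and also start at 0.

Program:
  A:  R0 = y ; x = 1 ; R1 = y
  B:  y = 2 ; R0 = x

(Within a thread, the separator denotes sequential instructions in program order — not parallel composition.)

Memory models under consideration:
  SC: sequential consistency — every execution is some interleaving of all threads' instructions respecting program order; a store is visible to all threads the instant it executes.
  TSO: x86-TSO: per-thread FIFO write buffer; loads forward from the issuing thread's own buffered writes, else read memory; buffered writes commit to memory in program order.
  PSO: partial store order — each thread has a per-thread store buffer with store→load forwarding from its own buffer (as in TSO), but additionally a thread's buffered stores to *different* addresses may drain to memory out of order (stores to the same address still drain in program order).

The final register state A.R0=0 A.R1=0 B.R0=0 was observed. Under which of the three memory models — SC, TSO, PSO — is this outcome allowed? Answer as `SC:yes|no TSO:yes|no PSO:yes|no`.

SC:no TSO:yes PSO:yes

outcome vector order: (A.R0,A.R1,B.R0)
SC: 5 outcomes — {0/0/1; 0/2/0; 0/2/1; 2/2/0; 2/2/1}
TSO: 6 outcomes — {0/0/0; 0/0/1; 0/2/0; 0/2/1; 2/2/0; 2/2/1}
PSO: 6 outcomes — {0/0/0; 0/0/1; 0/2/0; 0/2/1; 2/2/0; 2/2/1}
target 0/0/0 ∈ {TSO,PSO}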